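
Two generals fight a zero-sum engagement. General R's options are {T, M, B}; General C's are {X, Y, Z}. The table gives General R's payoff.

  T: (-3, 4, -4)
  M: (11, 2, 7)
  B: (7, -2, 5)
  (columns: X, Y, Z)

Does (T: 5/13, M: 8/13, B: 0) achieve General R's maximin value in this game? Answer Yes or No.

Yes

Against X this mix gives (5/13)·(-3) + (8/13)·11 = 73/13.
Against Y this mix gives (5/13)·4 + (8/13)·2 = 36/13.
Against Z this mix gives (5/13)·(-4) + (8/13)·7 = 36/13.
All of General C's active replies (Y, Z) yield 36/13, and no column does worse for General R. The mix makes General C indifferent and guarantees 36/13, so it is optimal.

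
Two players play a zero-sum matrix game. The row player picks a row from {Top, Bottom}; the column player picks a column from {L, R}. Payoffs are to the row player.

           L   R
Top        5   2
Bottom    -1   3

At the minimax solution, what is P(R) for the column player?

Row minima: Top → 2, Bottom → -1; maximin = 2.
Column maxima: L → 5, R → 3; minimax = 3.
2 ≠ 3, so there is no saddle point; optimal play is mixed.
Let the row player play Top with probability p. Expected payoff against L: 5p + (-1)(1−p) = 6p − 1; against R: 2p + 3(1−p) = −p + 3.
Setting these equal: 6p − 1 = −p + 3 ⇒ 7p = 4 ⇒ p = 4/7, and the value is (6)·(4/7) − 1 = 17/7.
For the column player: with q = P(L), equating Top's and Bottom's payoffs gives 3q + 2 = −4q + 3 ⇒ q = 1/7.

6/7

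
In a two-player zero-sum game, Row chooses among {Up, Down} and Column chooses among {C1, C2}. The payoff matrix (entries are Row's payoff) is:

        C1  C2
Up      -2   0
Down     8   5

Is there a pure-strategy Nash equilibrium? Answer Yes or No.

Yes

Row minima: Up → -2, Down → 5; maximin = 5.
Column maxima: C1 → 8, C2 → 5; minimax = 5.
maximin = minimax = 5, so a saddle point exists.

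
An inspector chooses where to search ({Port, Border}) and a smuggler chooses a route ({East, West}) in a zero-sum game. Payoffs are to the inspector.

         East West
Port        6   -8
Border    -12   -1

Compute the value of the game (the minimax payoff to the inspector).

Row minima: Port → -8, Border → -12; maximin = -8.
Column maxima: East → 6, West → -1; minimax = -1.
-8 ≠ -1, so there is no saddle point; optimal play is mixed.
Let the inspector play Port with probability p. Expected payoff against East: 6p + (-12)(1−p) = 18p − 12; against West: (-8)p + (-1)(1−p) = −7p − 1.
Setting these equal: 18p − 12 = −7p − 1 ⇒ 25p = 11 ⇒ p = 11/25, and the value is (18)·(11/25) − 12 = -102/25.
For the smuggler: with q = P(East), equating Port's and Border's payoffs gives 14q − 8 = −11q − 1 ⇒ q = 7/25.

-102/25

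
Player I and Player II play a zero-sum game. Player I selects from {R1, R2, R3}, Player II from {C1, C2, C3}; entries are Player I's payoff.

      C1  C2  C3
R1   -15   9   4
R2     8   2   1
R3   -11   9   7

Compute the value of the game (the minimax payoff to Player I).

Row minima: R1 → -15, R2 → 1, R3 → -11; maximin = 1.
Column maxima: C1 → 8, C2 → 9, C3 → 7; minimax = 7.
1 ≠ 7, so there is no saddle point; optimal play is mixed.
C2 is strictly dominated by C3 (it gives Player I strictly more in every row), so Player II never plays it.
With C2 eliminated, R1 is strictly dominated by R3 (R3 gives Player I strictly more in every remaining column), so Player I never plays it.
On the remaining 2×2 (R2, R3 vs C1, C3):
Let Player I play R2 with probability p. Expected payoff against C1: 8p + (-11)(1−p) = 19p − 11; against C3: 1p + 7(1−p) = −6p + 7.
Setting these equal: 19p − 11 = −6p + 7 ⇒ 25p = 18 ⇒ p = 18/25, and the value is (19)·(18/25) − 11 = 67/25.
For Player II: with q = P(C1), equating R2's and R3's payoffs gives 7q + 1 = −18q + 7 ⇒ q = 6/25.

67/25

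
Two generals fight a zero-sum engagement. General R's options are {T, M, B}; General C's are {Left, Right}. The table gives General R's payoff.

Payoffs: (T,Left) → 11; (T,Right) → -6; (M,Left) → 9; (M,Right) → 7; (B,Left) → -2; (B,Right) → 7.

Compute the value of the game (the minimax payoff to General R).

Row minima: T → -6, M → 7, B → -2; maximin = 7.
Column maxima: Left → 11, Right → 7; minimax = 7.
Since maximin = minimax = 7, there is a saddle point and the value is 7.

7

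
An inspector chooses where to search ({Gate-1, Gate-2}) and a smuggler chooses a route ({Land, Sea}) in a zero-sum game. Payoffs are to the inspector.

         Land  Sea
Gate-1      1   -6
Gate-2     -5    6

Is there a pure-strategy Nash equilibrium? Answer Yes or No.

Row minima: Gate-1 → -6, Gate-2 → -5; maximin = -5.
Column maxima: Land → 1, Sea → 6; minimax = 1.
-5 ≠ 1, so no pure-strategy equilibrium exists.

No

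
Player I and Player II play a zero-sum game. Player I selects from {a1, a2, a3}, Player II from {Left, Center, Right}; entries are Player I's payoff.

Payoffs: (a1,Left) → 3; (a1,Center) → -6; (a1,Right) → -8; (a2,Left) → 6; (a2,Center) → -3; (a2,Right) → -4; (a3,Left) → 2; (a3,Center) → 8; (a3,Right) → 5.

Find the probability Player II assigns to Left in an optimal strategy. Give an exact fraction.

9/13

Row minima: a1 → -8, a2 → -4, a3 → 2; maximin = 2.
Column maxima: Left → 6, Center → 8, Right → 5; minimax = 5.
2 ≠ 5, so there is no saddle point; optimal play is mixed.
a1 is strictly dominated by a2, so Player I never plays it.
Center is strictly dominated by Right (it gives Player I strictly more in every row), so Player II never plays it.
On the remaining 2×2 (a2, a3 vs Left, Right):
Let Player I play a2 with probability p. Expected payoff against Left: 6p + 2(1−p) = 4p + 2; against Right: (-4)p + 5(1−p) = −9p + 5.
Setting these equal: 4p + 2 = −9p + 5 ⇒ 13p = 3 ⇒ p = 3/13, and the value is (4)·(3/13) + 2 = 38/13.
For Player II: with q = P(Left), equating a2's and a3's payoffs gives 10q − 4 = −3q + 5 ⇒ q = 9/13.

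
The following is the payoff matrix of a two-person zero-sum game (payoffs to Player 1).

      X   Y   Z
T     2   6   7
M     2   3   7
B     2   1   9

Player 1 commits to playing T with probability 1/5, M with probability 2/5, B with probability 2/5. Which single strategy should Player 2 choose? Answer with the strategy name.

If Player 2 plays X, Player 1's expected payoff is (1/5)·2 + (2/5)·2 + (2/5)·2 = 2.
If Player 2 plays Y, Player 1's expected payoff is (1/5)·6 + (2/5)·3 + (2/5)·1 = 14/5.
If Player 2 plays Z, Player 1's expected payoff is (1/5)·7 + (2/5)·7 + (2/5)·9 = 39/5.
Player 2 minimizes Player 1's payoff; the smallest is 2, so the best response is X.

X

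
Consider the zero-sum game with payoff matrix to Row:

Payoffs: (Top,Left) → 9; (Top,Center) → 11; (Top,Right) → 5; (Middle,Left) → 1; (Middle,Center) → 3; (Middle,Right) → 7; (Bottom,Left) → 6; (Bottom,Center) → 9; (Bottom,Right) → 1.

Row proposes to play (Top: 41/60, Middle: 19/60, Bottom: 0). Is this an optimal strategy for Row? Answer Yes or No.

Against Left this mix gives (41/60)·9 + (19/60)·1 = 97/15.
Against Center this mix gives (41/60)·11 + (19/60)·3 = 127/15.
Against Right this mix gives (41/60)·5 + (19/60)·7 = 169/30.
Column will play Right, holding Row to 169/30. Shifting weight toward the row that does better against Right would raise this floor (the equalizing mix achieves 29/5 against both Right and Left), so the proposed strategy is not optimal.

No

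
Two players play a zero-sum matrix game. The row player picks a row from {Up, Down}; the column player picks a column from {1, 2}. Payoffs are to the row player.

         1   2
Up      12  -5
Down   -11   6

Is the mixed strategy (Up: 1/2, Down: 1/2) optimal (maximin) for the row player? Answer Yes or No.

Yes

Against 1 this mix gives (1/2)·12 + (1/2)·(-11) = 1/2.
Against 2 this mix gives (1/2)·(-5) + (1/2)·6 = 1/2.
All of the column player's active replies (1, 2) yield 1/2, and no column does worse for the row player. The mix makes the column player indifferent and guarantees 1/2, so it is optimal.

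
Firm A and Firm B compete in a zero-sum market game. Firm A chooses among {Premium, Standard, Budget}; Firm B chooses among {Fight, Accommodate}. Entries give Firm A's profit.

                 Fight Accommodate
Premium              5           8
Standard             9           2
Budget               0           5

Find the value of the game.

Row minima: Premium → 5, Standard → 2, Budget → 0; maximin = 5.
Column maxima: Fight → 9, Accommodate → 8; minimax = 8.
5 ≠ 8, so there is no saddle point; optimal play is mixed.
Budget is strictly dominated by Premium, so Firm A never plays it.
On the remaining 2×2 (Premium, Standard vs Fight, Accommodate):
Let Firm A play Premium with probability p. Expected payoff against Fight: 5p + 9(1−p) = −4p + 9; against Accommodate: 8p + 2(1−p) = 6p + 2.
Setting these equal: −4p + 9 = 6p + 2 ⇒ −10p = -7 ⇒ p = 7/10, and the value is (-4)·(7/10) + 9 = 31/5.
For Firm B: with q = P(Fight), equating Premium's and Standard's payoffs gives −3q + 8 = 7q + 2 ⇒ q = 3/5.

31/5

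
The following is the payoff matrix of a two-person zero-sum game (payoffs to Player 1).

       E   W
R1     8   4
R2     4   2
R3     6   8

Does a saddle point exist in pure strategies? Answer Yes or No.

No

Row minima: R1 → 4, R2 → 2, R3 → 6; maximin = 6.
Column maxima: E → 8, W → 8; minimax = 8.
6 ≠ 8, so no pure-strategy equilibrium exists.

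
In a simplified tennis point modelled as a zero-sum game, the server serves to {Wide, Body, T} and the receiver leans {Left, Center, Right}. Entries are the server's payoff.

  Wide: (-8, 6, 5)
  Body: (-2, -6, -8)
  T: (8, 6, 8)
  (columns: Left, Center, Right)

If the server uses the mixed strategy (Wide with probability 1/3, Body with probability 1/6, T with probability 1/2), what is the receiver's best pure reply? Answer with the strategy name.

If the receiver plays Left, the server's expected payoff is (1/3)·(-8) + (1/6)·(-2) + (1/2)·8 = 1.
If the receiver plays Center, the server's expected payoff is (1/3)·6 + (1/6)·(-6) + (1/2)·6 = 4.
If the receiver plays Right, the server's expected payoff is (1/3)·5 + (1/6)·(-8) + (1/2)·8 = 13/3.
The receiver minimizes the server's payoff; the smallest is 1, so the best response is Left.

Left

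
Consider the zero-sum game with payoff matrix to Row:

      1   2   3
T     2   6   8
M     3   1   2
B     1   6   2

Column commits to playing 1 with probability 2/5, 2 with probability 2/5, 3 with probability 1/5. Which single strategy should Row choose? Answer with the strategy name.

T

Expected payoff of T: (2/5)·2 + (2/5)·6 + (1/5)·8 = 24/5.
Expected payoff of M: (2/5)·3 + (2/5)·1 + (1/5)·2 = 2.
Expected payoff of B: (2/5)·1 + (2/5)·6 + (1/5)·2 = 16/5.
The largest is 24/5, so Row's best response is T.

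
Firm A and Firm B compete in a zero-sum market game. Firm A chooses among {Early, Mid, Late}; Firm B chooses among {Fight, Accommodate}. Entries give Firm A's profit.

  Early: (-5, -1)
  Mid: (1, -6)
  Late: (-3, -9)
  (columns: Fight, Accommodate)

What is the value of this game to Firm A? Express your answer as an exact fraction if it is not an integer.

Row minima: Early → -5, Mid → -6, Late → -9; maximin = -5.
Column maxima: Fight → 1, Accommodate → -1; minimax = -1.
-5 ≠ -1, so there is no saddle point; optimal play is mixed.
Late is strictly dominated by Mid, so Firm A never plays it.
On the remaining 2×2 (Early, Mid vs Fight, Accommodate):
Let Firm A play Early with probability p. Expected payoff against Fight: (-5)p + 1(1−p) = −6p + 1; against Accommodate: (-1)p + (-6)(1−p) = 5p − 6.
Setting these equal: −6p + 1 = 5p − 6 ⇒ −11p = -7 ⇒ p = 7/11, and the value is (-6)·(7/11) + 1 = -31/11.
For Firm B: with q = P(Fight), equating Early's and Mid's payoffs gives −4q − 1 = 7q − 6 ⇒ q = 5/11.

-31/11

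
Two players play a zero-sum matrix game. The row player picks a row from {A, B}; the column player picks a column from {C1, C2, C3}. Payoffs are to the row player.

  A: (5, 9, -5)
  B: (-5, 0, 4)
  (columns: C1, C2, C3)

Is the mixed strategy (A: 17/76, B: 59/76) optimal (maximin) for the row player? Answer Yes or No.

Against C1 this mix gives (17/76)·5 + (59/76)·(-5) = -105/38.
Against C2 this mix gives (17/76)·9 + (59/76)·0 = 153/76.
Against C3 this mix gives (17/76)·(-5) + (59/76)·4 = 151/76.
The column player will play C1, holding the row player to -105/38. Shifting weight toward the row that does better against C1 would raise this floor (the equalizing mix achieves -5/19 against both C1 and C3), so the proposed strategy is not optimal.

No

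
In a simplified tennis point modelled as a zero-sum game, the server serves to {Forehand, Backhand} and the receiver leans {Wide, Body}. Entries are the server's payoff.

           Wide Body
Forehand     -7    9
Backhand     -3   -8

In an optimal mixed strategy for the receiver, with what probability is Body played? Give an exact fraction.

Row minima: Forehand → -7, Backhand → -8; maximin = -7.
Column maxima: Wide → -3, Body → 9; minimax = -3.
-7 ≠ -3, so there is no saddle point; optimal play is mixed.
Let the server play Forehand with probability p. Expected payoff against Wide: (-7)p + (-3)(1−p) = −4p − 3; against Body: 9p + (-8)(1−p) = 17p − 8.
Setting these equal: −4p − 3 = 17p − 8 ⇒ −21p = -5 ⇒ p = 5/21, and the value is (-4)·(5/21) − 3 = -83/21.
For the receiver: with q = P(Wide), equating Forehand's and Backhand's payoffs gives −16q + 9 = 5q − 8 ⇒ q = 17/21.

4/21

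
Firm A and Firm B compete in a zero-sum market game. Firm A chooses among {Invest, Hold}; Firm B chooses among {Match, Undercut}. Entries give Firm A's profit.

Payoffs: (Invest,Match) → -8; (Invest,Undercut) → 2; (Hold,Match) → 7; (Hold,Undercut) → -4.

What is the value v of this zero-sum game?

Row minima: Invest → -8, Hold → -4; maximin = -4.
Column maxima: Match → 7, Undercut → 2; minimax = 2.
-4 ≠ 2, so there is no saddle point; optimal play is mixed.
Let Firm A play Invest with probability p. Expected payoff against Match: (-8)p + 7(1−p) = −15p + 7; against Undercut: 2p + (-4)(1−p) = 6p − 4.
Setting these equal: −15p + 7 = 6p − 4 ⇒ −21p = -11 ⇒ p = 11/21, and the value is (-15)·(11/21) + 7 = -6/7.
For Firm B: with q = P(Match), equating Invest's and Hold's payoffs gives −10q + 2 = 11q − 4 ⇒ q = 2/7.

-6/7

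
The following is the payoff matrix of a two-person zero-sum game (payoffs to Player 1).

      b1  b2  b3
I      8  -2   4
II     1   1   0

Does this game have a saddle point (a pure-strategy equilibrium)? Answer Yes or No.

Row minima: I → -2, II → 0; maximin = 0.
Column maxima: b1 → 8, b2 → 1, b3 → 4; minimax = 1.
0 ≠ 1, so no pure-strategy equilibrium exists.

No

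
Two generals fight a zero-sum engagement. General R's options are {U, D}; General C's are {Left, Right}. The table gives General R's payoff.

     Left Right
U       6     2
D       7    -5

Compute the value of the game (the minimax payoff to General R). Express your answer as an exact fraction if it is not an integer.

Row minima: U → 2, D → -5; maximin = 2.
Column maxima: Left → 7, Right → 2; minimax = 2.
Since maximin = minimax = 2, there is a saddle point and the value is 2.

2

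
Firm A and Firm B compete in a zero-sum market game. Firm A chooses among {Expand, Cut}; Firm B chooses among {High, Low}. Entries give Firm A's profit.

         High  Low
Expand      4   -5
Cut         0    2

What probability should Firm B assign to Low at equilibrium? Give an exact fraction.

4/11

Row minima: Expand → -5, Cut → 0; maximin = 0.
Column maxima: High → 4, Low → 2; minimax = 2.
0 ≠ 2, so there is no saddle point; optimal play is mixed.
Let Firm A play Expand with probability p. Expected payoff against High: 4p + 0(1−p) = 4p; against Low: (-5)p + 2(1−p) = −7p + 2.
Setting these equal: 4p = −7p + 2 ⇒ 11p = 2 ⇒ p = 2/11, and the value is (4)·(2/11) = 8/11.
For Firm B: with q = P(High), equating Expand's and Cut's payoffs gives 9q − 5 = −2q + 2 ⇒ q = 7/11.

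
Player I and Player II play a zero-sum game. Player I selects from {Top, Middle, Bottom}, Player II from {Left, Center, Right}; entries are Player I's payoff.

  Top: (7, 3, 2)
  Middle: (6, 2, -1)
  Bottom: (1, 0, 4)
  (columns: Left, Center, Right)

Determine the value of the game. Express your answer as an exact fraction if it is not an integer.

12/5

Row minima: Top → 2, Middle → -1, Bottom → 0; maximin = 2.
Column maxima: Left → 7, Center → 3, Right → 4; minimax = 3.
2 ≠ 3, so there is no saddle point; optimal play is mixed.
Middle is strictly dominated by Top, so Player I never plays it.
Left is strictly dominated by Center (it gives Player I strictly more in every row), so Player II never plays it.
On the remaining 2×2 (Top, Bottom vs Center, Right):
Let Player I play Top with probability p. Expected payoff against Center: 3p + 0(1−p) = 3p; against Right: 2p + 4(1−p) = −2p + 4.
Setting these equal: 3p = −2p + 4 ⇒ 5p = 4 ⇒ p = 4/5, and the value is (3)·(4/5) = 12/5.
For Player II: with q = P(Center), equating Top's and Bottom's payoffs gives q + 2 = −4q + 4 ⇒ q = 2/5.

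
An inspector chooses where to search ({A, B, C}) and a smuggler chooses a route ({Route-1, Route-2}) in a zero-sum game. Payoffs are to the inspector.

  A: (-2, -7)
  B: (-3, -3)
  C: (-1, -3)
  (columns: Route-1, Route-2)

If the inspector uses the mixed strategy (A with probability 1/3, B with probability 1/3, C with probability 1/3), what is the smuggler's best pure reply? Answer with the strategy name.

If the smuggler plays Route-1, the inspector's expected payoff is (1/3)·(-2) + (1/3)·(-3) + (1/3)·(-1) = -2.
If the smuggler plays Route-2, the inspector's expected payoff is (1/3)·(-7) + (1/3)·(-3) + (1/3)·(-3) = -13/3.
The smuggler minimizes the inspector's payoff; the smallest is -13/3, so the best response is Route-2.

Route-2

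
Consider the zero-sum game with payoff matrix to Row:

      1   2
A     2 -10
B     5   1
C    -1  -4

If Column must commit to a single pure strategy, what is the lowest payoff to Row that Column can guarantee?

Column maxima: 1 → 5, 2 → 1.
The smallest of these is 1.

1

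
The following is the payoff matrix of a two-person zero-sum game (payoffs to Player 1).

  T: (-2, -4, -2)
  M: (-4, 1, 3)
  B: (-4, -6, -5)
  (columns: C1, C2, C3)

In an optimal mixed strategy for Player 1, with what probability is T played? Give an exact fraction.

5/7

Row minima: T → -4, M → -4, B → -6; maximin = -4.
Column maxima: C1 → -2, C2 → 1, C3 → 3; minimax = -2.
-4 ≠ -2, so there is no saddle point; optimal play is mixed.
B is strictly dominated by T, so Player 1 never plays it.
C3 is strictly dominated by C2 (it gives Player 1 strictly more in every row), so Player 2 never plays it.
On the remaining 2×2 (T, M vs C1, C2):
Let Player 1 play T with probability p. Expected payoff against C1: (-2)p + (-4)(1−p) = 2p − 4; against C2: (-4)p + 1(1−p) = −5p + 1.
Setting these equal: 2p − 4 = −5p + 1 ⇒ 7p = 5 ⇒ p = 5/7, and the value is (2)·(5/7) − 4 = -18/7.
For Player 2: with q = P(C1), equating T's and M's payoffs gives 2q − 4 = −5q + 1 ⇒ q = 5/7.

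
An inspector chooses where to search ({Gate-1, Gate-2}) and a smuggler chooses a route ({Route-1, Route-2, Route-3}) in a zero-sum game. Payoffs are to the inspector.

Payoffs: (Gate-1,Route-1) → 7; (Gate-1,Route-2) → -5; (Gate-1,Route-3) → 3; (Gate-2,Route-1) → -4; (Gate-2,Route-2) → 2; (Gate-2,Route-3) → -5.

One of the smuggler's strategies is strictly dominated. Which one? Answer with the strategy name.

Route-3 holds the inspector's payoff strictly below Route-1 in every row: 3 < 7, -5 < -4.
So Route-1 is strictly dominated for the smuggler.

Route-1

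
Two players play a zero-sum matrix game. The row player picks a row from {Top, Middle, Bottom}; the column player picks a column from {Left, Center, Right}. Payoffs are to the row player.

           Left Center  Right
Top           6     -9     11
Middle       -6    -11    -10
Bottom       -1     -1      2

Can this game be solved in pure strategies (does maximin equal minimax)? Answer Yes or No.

Yes

Row minima: Top → -9, Middle → -11, Bottom → -1; maximin = -1.
Column maxima: Left → 6, Center → -1, Right → 11; minimax = -1.
maximin = minimax = -1, so a saddle point exists.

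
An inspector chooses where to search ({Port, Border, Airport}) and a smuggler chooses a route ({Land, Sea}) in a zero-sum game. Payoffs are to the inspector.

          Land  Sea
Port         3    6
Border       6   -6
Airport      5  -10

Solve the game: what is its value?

Row minima: Port → 3, Border → -6, Airport → -10; maximin = 3.
Column maxima: Land → 6, Sea → 6; minimax = 6.
3 ≠ 6, so there is no saddle point; optimal play is mixed.
Airport is strictly dominated by Border, so the inspector never plays it.
On the remaining 2×2 (Port, Border vs Land, Sea):
Let the inspector play Port with probability p. Expected payoff against Land: 3p + 6(1−p) = −3p + 6; against Sea: 6p + (-6)(1−p) = 12p − 6.
Setting these equal: −3p + 6 = 12p − 6 ⇒ −15p = -12 ⇒ p = 4/5, and the value is (-3)·(4/5) + 6 = 18/5.
For the smuggler: with q = P(Land), equating Port's and Border's payoffs gives −3q + 6 = 12q − 6 ⇒ q = 4/5.

18/5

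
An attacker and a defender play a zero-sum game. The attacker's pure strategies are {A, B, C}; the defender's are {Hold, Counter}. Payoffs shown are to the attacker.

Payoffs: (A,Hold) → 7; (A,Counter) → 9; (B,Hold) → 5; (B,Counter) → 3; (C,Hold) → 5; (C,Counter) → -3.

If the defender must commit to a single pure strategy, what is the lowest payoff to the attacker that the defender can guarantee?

Column maxima: Hold → 7, Counter → 9.
The smallest of these is 7.

7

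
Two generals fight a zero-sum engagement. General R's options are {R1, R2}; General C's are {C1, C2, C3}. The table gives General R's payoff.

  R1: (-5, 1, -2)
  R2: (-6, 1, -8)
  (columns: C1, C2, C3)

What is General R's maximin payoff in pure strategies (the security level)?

-5

Row minima: R1 → -5, R2 → -8.
The best of these is -5.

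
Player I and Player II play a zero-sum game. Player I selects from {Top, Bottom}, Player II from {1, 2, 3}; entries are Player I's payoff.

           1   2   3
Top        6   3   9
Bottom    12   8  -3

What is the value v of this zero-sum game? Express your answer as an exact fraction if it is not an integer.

Row minima: Top → 3, Bottom → -3; maximin = 3.
Column maxima: 1 → 12, 2 → 8, 3 → 9; minimax = 8.
3 ≠ 8, so there is no saddle point; optimal play is mixed.
1 is strictly dominated by 2 (it gives Player I strictly more in every row), so Player II never plays it.
On the remaining 2×2 (Top, Bottom vs 2, 3):
Let Player I play Top with probability p. Expected payoff against 2: 3p + 8(1−p) = −5p + 8; against 3: 9p + (-3)(1−p) = 12p − 3.
Setting these equal: −5p + 8 = 12p − 3 ⇒ −17p = -11 ⇒ p = 11/17, and the value is (-5)·(11/17) + 8 = 81/17.
For Player II: with q = P(2), equating Top's and Bottom's payoffs gives −6q + 9 = 11q − 3 ⇒ q = 12/17.

81/17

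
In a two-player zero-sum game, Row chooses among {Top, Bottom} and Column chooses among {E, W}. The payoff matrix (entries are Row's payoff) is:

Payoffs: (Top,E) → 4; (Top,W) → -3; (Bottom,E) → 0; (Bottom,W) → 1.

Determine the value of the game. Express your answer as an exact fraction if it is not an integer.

Row minima: Top → -3, Bottom → 0; maximin = 0.
Column maxima: E → 4, W → 1; minimax = 1.
0 ≠ 1, so there is no saddle point; optimal play is mixed.
Let Row play Top with probability p. Expected payoff against E: 4p + 0(1−p) = 4p; against W: (-3)p + 1(1−p) = −4p + 1.
Setting these equal: 4p = −4p + 1 ⇒ 8p = 1 ⇒ p = 1/8, and the value is (4)·(1/8) = 1/2.
For Column: with q = P(E), equating Top's and Bottom's payoffs gives 7q − 3 = −q + 1 ⇒ q = 1/2.

1/2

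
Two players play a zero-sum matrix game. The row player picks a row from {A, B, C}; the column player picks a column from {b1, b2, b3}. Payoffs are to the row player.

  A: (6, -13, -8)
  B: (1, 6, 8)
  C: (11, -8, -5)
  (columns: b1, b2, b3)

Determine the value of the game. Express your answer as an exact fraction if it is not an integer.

37/12

Row minima: A → -13, B → 1, C → -8; maximin = 1.
Column maxima: b1 → 11, b2 → 6, b3 → 8; minimax = 6.
1 ≠ 6, so there is no saddle point; optimal play is mixed.
A is strictly dominated by C, so the row player never plays it.
b3 is strictly dominated by b2 (it gives the row player strictly more in every row), so the column player never plays it.
On the remaining 2×2 (B, C vs b1, b2):
Let the row player play B with probability p. Expected payoff against b1: 1p + 11(1−p) = −10p + 11; against b2: 6p + (-8)(1−p) = 14p − 8.
Setting these equal: −10p + 11 = 14p − 8 ⇒ −24p = -19 ⇒ p = 19/24, and the value is (-10)·(19/24) + 11 = 37/12.
For the column player: with q = P(b1), equating B's and C's payoffs gives −5q + 6 = 19q − 8 ⇒ q = 7/12.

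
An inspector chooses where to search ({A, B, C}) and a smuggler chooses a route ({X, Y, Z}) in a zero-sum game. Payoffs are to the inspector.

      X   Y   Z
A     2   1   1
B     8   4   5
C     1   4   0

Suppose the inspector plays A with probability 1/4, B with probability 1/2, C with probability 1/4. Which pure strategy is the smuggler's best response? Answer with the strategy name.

Z

If the smuggler plays X, the inspector's expected payoff is (1/4)·2 + (1/2)·8 + (1/4)·1 = 19/4.
If the smuggler plays Y, the inspector's expected payoff is (1/4)·1 + (1/2)·4 + (1/4)·4 = 13/4.
If the smuggler plays Z, the inspector's expected payoff is (1/4)·1 + (1/2)·5 + (1/4)·0 = 11/4.
The smuggler minimizes the inspector's payoff; the smallest is 11/4, so the best response is Z.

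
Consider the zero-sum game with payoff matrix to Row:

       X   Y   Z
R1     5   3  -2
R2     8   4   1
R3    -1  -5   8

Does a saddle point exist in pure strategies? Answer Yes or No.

No

Row minima: R1 → -2, R2 → 1, R3 → -5; maximin = 1.
Column maxima: X → 8, Y → 4, Z → 8; minimax = 4.
1 ≠ 4, so no pure-strategy equilibrium exists.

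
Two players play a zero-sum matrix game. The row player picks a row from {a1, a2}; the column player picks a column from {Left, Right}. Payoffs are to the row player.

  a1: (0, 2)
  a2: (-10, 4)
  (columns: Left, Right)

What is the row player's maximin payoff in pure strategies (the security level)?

0

Row minima: a1 → 0, a2 → -10.
The best of these is 0.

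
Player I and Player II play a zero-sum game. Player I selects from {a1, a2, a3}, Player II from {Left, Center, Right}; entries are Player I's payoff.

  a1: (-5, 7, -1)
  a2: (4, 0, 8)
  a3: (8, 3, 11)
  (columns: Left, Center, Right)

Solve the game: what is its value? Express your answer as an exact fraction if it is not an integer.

71/17

Row minima: a1 → -5, a2 → 0, a3 → 3; maximin = 3.
Column maxima: Left → 8, Center → 7, Right → 11; minimax = 7.
3 ≠ 7, so there is no saddle point; optimal play is mixed.
a2 is strictly dominated by a3, so Player I never plays it.
Right is strictly dominated by Left (it gives Player I strictly more in every row), so Player II never plays it.
On the remaining 2×2 (a1, a3 vs Left, Center):
Let Player I play a1 with probability p. Expected payoff against Left: (-5)p + 8(1−p) = −13p + 8; against Center: 7p + 3(1−p) = 4p + 3.
Setting these equal: −13p + 8 = 4p + 3 ⇒ −17p = -5 ⇒ p = 5/17, and the value is (-13)·(5/17) + 8 = 71/17.
For Player II: with q = P(Left), equating a1's and a3's payoffs gives −12q + 7 = 5q + 3 ⇒ q = 4/17.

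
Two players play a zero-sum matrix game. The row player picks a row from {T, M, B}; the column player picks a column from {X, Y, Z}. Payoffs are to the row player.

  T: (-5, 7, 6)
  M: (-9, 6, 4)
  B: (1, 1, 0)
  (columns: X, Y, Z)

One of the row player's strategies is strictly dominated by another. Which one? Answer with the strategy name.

M

T gives a strictly higher payoff than M against every column: -5 > -9, 7 > 6, 6 > 4.
So M is strictly dominated and the row player never plays it.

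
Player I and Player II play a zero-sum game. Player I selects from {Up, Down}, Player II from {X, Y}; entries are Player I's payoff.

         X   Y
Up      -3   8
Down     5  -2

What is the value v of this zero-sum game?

17/9

Row minima: Up → -3, Down → -2; maximin = -2.
Column maxima: X → 5, Y → 8; minimax = 5.
-2 ≠ 5, so there is no saddle point; optimal play is mixed.
Let Player I play Up with probability p. Expected payoff against X: (-3)p + 5(1−p) = −8p + 5; against Y: 8p + (-2)(1−p) = 10p − 2.
Setting these equal: −8p + 5 = 10p − 2 ⇒ −18p = -7 ⇒ p = 7/18, and the value is (-8)·(7/18) + 5 = 17/9.
For Player II: with q = P(X), equating Up's and Down's payoffs gives −11q + 8 = 7q − 2 ⇒ q = 5/9.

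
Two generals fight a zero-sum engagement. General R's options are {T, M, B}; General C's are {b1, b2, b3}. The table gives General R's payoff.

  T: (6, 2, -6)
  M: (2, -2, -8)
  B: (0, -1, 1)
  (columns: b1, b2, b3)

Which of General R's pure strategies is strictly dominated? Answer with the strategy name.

T gives a strictly higher payoff than M against every column: 6 > 2, 2 > -2, -6 > -8.
So M is strictly dominated and General R never plays it.

M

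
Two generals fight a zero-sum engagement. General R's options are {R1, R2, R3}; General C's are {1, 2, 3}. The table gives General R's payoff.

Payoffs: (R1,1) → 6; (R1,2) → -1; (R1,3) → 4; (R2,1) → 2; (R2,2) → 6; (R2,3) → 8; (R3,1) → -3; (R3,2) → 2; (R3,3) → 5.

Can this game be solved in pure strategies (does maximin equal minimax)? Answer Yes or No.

No

Row minima: R1 → -1, R2 → 2, R3 → -3; maximin = 2.
Column maxima: 1 → 6, 2 → 6, 3 → 8; minimax = 6.
2 ≠ 6, so no pure-strategy equilibrium exists.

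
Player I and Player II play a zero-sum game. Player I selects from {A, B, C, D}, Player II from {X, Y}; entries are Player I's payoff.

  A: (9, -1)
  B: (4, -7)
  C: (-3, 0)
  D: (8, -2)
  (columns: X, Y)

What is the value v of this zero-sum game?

Row minima: A → -1, B → -7, C → -3, D → -2; maximin = -1.
Column maxima: X → 9, Y → 0; minimax = 0.
-1 ≠ 0, so there is no saddle point; optimal play is mixed.
B is strictly dominated by A, so Player I never plays it.
D is strictly dominated by A, so Player I never plays it.
On the remaining 2×2 (A, C vs X, Y):
Let Player I play A with probability p. Expected payoff against X: 9p + (-3)(1−p) = 12p − 3; against Y: (-1)p + 0(1−p) = −p.
Setting these equal: 12p − 3 = −p ⇒ 13p = 3 ⇒ p = 3/13, and the value is (12)·(3/13) − 3 = -3/13.
For Player II: with q = P(X), equating A's and C's payoffs gives 10q − 1 = −3q ⇒ q = 1/13.

-3/13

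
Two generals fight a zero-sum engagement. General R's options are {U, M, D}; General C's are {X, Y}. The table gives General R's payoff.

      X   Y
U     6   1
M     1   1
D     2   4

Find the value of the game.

22/7

Row minima: U → 1, M → 1, D → 2; maximin = 2.
Column maxima: X → 6, Y → 4; minimax = 4.
2 ≠ 4, so there is no saddle point; optimal play is mixed.
M is strictly dominated by D, so General R never plays it.
On the remaining 2×2 (U, D vs X, Y):
Let General R play U with probability p. Expected payoff against X: 6p + 2(1−p) = 4p + 2; against Y: 1p + 4(1−p) = −3p + 4.
Setting these equal: 4p + 2 = −3p + 4 ⇒ 7p = 2 ⇒ p = 2/7, and the value is (4)·(2/7) + 2 = 22/7.
For General C: with q = P(X), equating U's and D's payoffs gives 5q + 1 = −2q + 4 ⇒ q = 3/7.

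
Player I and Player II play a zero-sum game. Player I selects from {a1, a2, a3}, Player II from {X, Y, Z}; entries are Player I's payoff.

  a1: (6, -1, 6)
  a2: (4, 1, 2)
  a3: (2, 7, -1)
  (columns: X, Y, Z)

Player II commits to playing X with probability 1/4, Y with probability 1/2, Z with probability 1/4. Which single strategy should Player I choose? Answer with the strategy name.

Expected payoff of a1: (1/4)·6 + (1/2)·(-1) + (1/4)·6 = 5/2.
Expected payoff of a2: (1/4)·4 + (1/2)·1 + (1/4)·2 = 2.
Expected payoff of a3: (1/4)·2 + (1/2)·7 + (1/4)·(-1) = 15/4.
The largest is 15/4, so Player I's best response is a3.

a3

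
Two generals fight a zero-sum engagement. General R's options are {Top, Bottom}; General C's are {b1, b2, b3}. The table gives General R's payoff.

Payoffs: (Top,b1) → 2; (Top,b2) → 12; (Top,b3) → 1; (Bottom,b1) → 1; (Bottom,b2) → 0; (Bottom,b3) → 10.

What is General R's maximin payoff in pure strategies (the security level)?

Row minima: Top → 1, Bottom → 0.
The best of these is 1.

1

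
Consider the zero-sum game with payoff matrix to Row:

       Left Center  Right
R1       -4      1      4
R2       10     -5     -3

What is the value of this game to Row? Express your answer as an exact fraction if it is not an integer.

-1/2

Row minima: R1 → -4, R2 → -5; maximin = -4.
Column maxima: Left → 10, Center → 1, Right → 4; minimax = 1.
-4 ≠ 1, so there is no saddle point; optimal play is mixed.
Right is strictly dominated by Center (it gives Row strictly more in every row), so Column never plays it.
On the remaining 2×2 (R1, R2 vs Left, Center):
Let Row play R1 with probability p. Expected payoff against Left: (-4)p + 10(1−p) = −14p + 10; against Center: 1p + (-5)(1−p) = 6p − 5.
Setting these equal: −14p + 10 = 6p − 5 ⇒ −20p = -15 ⇒ p = 3/4, and the value is (-14)·(3/4) + 10 = -1/2.
For Column: with q = P(Left), equating R1's and R2's payoffs gives −5q + 1 = 15q − 5 ⇒ q = 3/10.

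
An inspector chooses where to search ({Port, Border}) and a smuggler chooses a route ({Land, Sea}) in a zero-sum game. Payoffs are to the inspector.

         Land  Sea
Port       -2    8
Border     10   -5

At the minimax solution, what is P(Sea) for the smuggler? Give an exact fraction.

12/25

Row minima: Port → -2, Border → -5; maximin = -2.
Column maxima: Land → 10, Sea → 8; minimax = 8.
-2 ≠ 8, so there is no saddle point; optimal play is mixed.
Let the inspector play Port with probability p. Expected payoff against Land: (-2)p + 10(1−p) = −12p + 10; against Sea: 8p + (-5)(1−p) = 13p − 5.
Setting these equal: −12p + 10 = 13p − 5 ⇒ −25p = -15 ⇒ p = 3/5, and the value is (-12)·(3/5) + 10 = 14/5.
For the smuggler: with q = P(Land), equating Port's and Border's payoffs gives −10q + 8 = 15q − 5 ⇒ q = 13/25.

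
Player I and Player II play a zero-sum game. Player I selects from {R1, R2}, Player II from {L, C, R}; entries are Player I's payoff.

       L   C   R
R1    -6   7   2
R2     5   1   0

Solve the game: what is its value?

Row minima: R1 → -6, R2 → 0; maximin = 0.
Column maxima: L → 5, C → 7, R → 2; minimax = 2.
0 ≠ 2, so there is no saddle point; optimal play is mixed.
C is strictly dominated by R (it gives Player I strictly more in every row), so Player II never plays it.
On the remaining 2×2 (R1, R2 vs L, R):
Let Player I play R1 with probability p. Expected payoff against L: (-6)p + 5(1−p) = −11p + 5; against R: 2p + 0(1−p) = 2p.
Setting these equal: −11p + 5 = 2p ⇒ −13p = -5 ⇒ p = 5/13, and the value is (-11)·(5/13) + 5 = 10/13.
For Player II: with q = P(L), equating R1's and R2's payoffs gives −8q + 2 = 5q ⇒ q = 2/13.

10/13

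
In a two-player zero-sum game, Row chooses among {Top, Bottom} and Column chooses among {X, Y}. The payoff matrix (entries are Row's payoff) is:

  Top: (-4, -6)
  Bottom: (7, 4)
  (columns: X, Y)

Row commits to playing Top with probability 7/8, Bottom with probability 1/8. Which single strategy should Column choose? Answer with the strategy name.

Y

If Column plays X, Row's expected payoff is (7/8)·(-4) + (1/8)·7 = -21/8.
If Column plays Y, Row's expected payoff is (7/8)·(-6) + (1/8)·4 = -19/4.
Column minimizes Row's payoff; the smallest is -19/4, so the best response is Y.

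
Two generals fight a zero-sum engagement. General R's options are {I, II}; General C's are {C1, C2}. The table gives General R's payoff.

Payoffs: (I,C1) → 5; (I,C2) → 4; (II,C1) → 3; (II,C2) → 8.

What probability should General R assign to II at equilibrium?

Row minima: I → 4, II → 3; maximin = 4.
Column maxima: C1 → 5, C2 → 8; minimax = 5.
4 ≠ 5, so there is no saddle point; optimal play is mixed.
Let General R play I with probability p. Expected payoff against C1: 5p + 3(1−p) = 2p + 3; against C2: 4p + 8(1−p) = −4p + 8.
Setting these equal: 2p + 3 = −4p + 8 ⇒ 6p = 5 ⇒ p = 5/6, and the value is (2)·(5/6) + 3 = 14/3.
For General C: with q = P(C1), equating I's and II's payoffs gives q + 4 = −5q + 8 ⇒ q = 2/3.

1/6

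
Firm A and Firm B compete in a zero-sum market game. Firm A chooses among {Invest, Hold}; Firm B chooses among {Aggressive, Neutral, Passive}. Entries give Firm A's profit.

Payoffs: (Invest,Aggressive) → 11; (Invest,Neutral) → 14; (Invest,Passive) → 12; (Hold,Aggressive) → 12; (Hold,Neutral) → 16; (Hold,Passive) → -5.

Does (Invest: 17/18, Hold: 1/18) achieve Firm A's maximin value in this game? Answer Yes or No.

Against Aggressive this mix gives (17/18)·11 + (1/18)·12 = 199/18.
Against Neutral this mix gives (17/18)·14 + (1/18)·16 = 127/9.
Against Passive this mix gives (17/18)·12 + (1/18)·(-5) = 199/18.
All of Firm B's active replies (Aggressive, Passive) yield 199/18, and no column does worse for Firm A. The mix makes Firm B indifferent and guarantees 199/18, so it is optimal.

Yes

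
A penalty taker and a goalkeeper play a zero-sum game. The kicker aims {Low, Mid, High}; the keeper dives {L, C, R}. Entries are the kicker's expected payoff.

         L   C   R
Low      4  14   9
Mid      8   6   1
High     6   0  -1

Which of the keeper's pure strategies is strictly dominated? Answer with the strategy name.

R holds the kicker's payoff strictly below C in every row: 9 < 14, 1 < 6, -1 < 0.
So C is strictly dominated for the keeper.

C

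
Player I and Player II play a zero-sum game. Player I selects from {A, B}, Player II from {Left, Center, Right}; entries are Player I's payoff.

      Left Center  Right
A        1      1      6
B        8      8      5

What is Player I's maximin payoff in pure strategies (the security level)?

Row minima: A → 1, B → 5.
The best of these is 5.

5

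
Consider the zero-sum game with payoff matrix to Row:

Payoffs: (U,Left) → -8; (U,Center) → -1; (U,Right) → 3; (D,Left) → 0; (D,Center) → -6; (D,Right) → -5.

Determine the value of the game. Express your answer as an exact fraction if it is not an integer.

-48/13

Row minima: U → -8, D → -6; maximin = -6.
Column maxima: Left → 0, Center → -1, Right → 3; minimax = -1.
-6 ≠ -1, so there is no saddle point; optimal play is mixed.
Right is strictly dominated by Center (it gives Row strictly more in every row), so Column never plays it.
On the remaining 2×2 (U, D vs Left, Center):
Let Row play U with probability p. Expected payoff against Left: (-8)p + 0(1−p) = −8p; against Center: (-1)p + (-6)(1−p) = 5p − 6.
Setting these equal: −8p = 5p − 6 ⇒ −13p = -6 ⇒ p = 6/13, and the value is (-8)·(6/13) = -48/13.
For Column: with q = P(Left), equating U's and D's payoffs gives −7q − 1 = 6q − 6 ⇒ q = 5/13.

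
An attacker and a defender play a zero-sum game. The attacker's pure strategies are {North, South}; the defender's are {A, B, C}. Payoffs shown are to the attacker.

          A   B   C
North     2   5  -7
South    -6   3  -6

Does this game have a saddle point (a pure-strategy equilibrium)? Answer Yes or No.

Row minima: North → -7, South → -6; maximin = -6.
Column maxima: A → 2, B → 5, C → -6; minimax = -6.
maximin = minimax = -6, so a saddle point exists.

Yes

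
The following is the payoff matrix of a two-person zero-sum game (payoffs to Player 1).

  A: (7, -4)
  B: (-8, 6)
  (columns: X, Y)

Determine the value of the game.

2/5

Row minima: A → -4, B → -8; maximin = -4.
Column maxima: X → 7, Y → 6; minimax = 6.
-4 ≠ 6, so there is no saddle point; optimal play is mixed.
Let Player 1 play A with probability p. Expected payoff against X: 7p + (-8)(1−p) = 15p − 8; against Y: (-4)p + 6(1−p) = −10p + 6.
Setting these equal: 15p − 8 = −10p + 6 ⇒ 25p = 14 ⇒ p = 14/25, and the value is (15)·(14/25) − 8 = 2/5.
For Player 2: with q = P(X), equating A's and B's payoffs gives 11q − 4 = −14q + 6 ⇒ q = 2/5.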